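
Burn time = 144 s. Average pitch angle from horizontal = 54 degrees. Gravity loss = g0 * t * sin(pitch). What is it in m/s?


GL = 9.81 * 144 * sin(54 deg) = 1143 m/s

1143 m/s


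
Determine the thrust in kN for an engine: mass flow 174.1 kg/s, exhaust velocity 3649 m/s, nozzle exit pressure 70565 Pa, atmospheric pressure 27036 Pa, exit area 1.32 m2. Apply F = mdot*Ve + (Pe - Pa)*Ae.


F = 174.1 * 3649 + (70565 - 27036) * 1.32 = 692749.0 N = 692.7 kN

692.7 kN


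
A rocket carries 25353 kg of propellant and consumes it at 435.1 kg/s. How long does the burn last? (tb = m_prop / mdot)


tb = 25353 / 435.1 = 58.3 s

58.3 s


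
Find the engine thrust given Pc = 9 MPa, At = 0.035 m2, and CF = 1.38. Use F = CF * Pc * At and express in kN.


F = 1.38 * 9e6 * 0.035 = 434700.0 N = 434.7 kN

434.7 kN


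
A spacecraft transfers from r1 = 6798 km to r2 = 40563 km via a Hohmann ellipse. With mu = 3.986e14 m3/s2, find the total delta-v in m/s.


V1 = sqrt(mu/r1) = 7657.34 m/s
dV1 = V1*(sqrt(2*r2/(r1+r2)) - 1) = 2364.5 m/s
V2 = sqrt(mu/r2) = 3134.76 m/s
dV2 = V2*(1 - sqrt(2*r1/(r1+r2))) = 1455.18 m/s
Total dV = 3820 m/s

3820 m/s


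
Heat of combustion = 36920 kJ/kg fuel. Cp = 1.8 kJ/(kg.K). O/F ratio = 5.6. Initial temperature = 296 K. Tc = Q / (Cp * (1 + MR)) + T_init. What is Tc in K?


Tc = 36920 / (1.8 * (1 + 5.6)) + 296 = 3404 K

3404 K


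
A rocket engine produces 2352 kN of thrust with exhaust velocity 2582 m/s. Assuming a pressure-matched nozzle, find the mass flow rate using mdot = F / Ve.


mdot = F / Ve = 2352000 / 2582 = 910.9 kg/s

910.9 kg/s


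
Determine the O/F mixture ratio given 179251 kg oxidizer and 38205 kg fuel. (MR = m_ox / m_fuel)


MR = 179251 / 38205 = 4.69

4.69


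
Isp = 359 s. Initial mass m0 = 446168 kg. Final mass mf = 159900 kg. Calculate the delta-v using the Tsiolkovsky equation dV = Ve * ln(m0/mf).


Ve = 359 * 9.81 = 3521.79 m/s
dV = 3521.79 * ln(446168/159900) = 3614 m/s

3614 m/s


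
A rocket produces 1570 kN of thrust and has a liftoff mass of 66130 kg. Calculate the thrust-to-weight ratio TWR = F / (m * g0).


TWR = 1570000 / (66130 * 9.81) = 2.42

2.42


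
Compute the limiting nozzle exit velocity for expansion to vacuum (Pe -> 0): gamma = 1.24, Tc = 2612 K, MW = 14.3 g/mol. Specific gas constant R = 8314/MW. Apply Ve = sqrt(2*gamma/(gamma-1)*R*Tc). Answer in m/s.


R = 8314 / 14.3 = 581.4 J/(kg.K)
Ve = sqrt(2 * 1.24 / (1.24 - 1) * 581.4 * 2612) = 3961 m/s

3961 m/s


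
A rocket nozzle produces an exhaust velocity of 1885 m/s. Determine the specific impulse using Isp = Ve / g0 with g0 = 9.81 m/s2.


Isp = Ve / g0 = 1885 / 9.81 = 192.2 s

192.2 s


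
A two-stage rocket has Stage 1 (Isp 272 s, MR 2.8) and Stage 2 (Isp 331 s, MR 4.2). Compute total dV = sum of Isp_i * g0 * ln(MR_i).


dV1 = 272 * 9.81 * ln(2.8) = 2747.4 m/s
dV2 = 331 * 9.81 * ln(4.2) = 4659.9 m/s
Total dV = 2747.4 + 4659.9 = 7407.3 m/s ~ 7407 m/s

7407 m/s


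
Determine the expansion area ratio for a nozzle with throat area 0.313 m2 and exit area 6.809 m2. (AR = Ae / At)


AR = 6.809 / 0.313 = 21.8

21.8


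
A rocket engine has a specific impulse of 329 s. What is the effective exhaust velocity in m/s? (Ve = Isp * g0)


Ve = Isp * g0 = 329 * 9.81 = 3227.5 m/s

3227.5 m/s


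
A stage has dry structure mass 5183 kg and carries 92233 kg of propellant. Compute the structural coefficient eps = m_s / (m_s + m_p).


eps = 5183 / (5183 + 92233) = 0.0532

0.0532


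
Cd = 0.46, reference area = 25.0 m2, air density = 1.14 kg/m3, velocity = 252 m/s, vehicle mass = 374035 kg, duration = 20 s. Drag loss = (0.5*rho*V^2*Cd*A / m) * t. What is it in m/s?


D = 0.5 * 1.14 * 252^2 * 0.46 * 25.0 = 416268.72 N
a = 416268.72 / 374035 = 1.1129 m/s2
dV = 1.1129 * 20 = 22.3 m/s

22.3 m/s


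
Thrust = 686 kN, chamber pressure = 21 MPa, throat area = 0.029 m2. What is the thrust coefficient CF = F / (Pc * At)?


CF = 686000 / (21e6 * 0.029) = 1.13

1.13


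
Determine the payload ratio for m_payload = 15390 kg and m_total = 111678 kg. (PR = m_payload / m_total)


PR = 15390 / 111678 = 0.1378

0.1378


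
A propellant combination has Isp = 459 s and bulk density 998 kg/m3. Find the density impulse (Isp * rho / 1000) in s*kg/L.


rho*Isp = 459 * 998 / 1000 = 458 s*kg/L

458 s*kg/L


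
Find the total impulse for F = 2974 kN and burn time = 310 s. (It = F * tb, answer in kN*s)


It = 2974 * 310 = 921940 kN*s

921940 kN*s


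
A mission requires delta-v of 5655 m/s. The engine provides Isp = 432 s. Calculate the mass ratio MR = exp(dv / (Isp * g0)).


Ve = 432 * 9.81 = 4237.92 m/s
MR = exp(5655 / 4237.92) = 3.798

3.798


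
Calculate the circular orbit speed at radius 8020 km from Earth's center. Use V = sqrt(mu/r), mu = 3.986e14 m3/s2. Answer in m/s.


V = sqrt(3.986e14 / 8020000) = 7050 m/s

7050 m/s


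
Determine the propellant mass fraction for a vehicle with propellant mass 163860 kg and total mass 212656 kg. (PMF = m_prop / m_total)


PMF = 163860 / 212656 = 0.771

0.771


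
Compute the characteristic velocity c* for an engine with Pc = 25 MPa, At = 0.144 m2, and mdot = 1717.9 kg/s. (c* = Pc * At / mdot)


c* = 25e6 * 0.144 / 1717.9 = 2096 m/s

2096 m/s


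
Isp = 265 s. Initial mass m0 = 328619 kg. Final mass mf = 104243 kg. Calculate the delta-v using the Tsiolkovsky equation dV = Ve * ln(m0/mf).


Ve = 265 * 9.81 = 2599.65 m/s
dV = 2599.65 * ln(328619/104243) = 2985 m/s

2985 m/s


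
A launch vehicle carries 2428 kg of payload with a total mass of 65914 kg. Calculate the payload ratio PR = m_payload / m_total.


PR = 2428 / 65914 = 0.0368

0.0368


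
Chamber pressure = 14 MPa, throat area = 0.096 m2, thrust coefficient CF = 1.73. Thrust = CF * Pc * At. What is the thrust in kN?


F = 1.73 * 14e6 * 0.096 = 2.3251e+06 N = 2325.1 kN

2325.1 kN


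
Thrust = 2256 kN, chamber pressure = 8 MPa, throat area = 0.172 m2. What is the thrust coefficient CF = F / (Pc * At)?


CF = 2256000 / (8e6 * 0.172) = 1.64

1.64


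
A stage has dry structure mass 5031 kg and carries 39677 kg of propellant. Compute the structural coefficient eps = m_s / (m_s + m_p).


eps = 5031 / (5031 + 39677) = 0.1125

0.1125


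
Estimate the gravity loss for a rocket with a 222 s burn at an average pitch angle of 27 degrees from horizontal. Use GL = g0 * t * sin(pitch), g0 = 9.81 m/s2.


GL = 9.81 * 222 * sin(27 deg) = 989 m/s

989 m/s


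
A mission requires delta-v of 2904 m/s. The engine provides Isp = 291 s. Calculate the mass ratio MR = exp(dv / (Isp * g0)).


Ve = 291 * 9.81 = 2854.71 m/s
MR = exp(2904 / 2854.71) = 2.766

2.766


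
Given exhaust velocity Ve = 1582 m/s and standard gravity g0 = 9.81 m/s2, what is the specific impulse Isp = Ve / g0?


Isp = Ve / g0 = 1582 / 9.81 = 161.3 s

161.3 s


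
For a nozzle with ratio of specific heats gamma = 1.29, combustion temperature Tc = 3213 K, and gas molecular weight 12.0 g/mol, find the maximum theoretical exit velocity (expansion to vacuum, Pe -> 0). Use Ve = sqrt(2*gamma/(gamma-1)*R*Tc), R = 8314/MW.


R = 8314 / 12.0 = 692.83 J/(kg.K)
Ve = sqrt(2 * 1.29 / (1.29 - 1) * 692.83 * 3213) = 4450 m/s

4450 m/s


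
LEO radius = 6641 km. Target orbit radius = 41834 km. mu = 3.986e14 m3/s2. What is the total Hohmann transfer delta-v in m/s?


V1 = sqrt(mu/r1) = 7747.33 m/s
dV1 = V1*(sqrt(2*r2/(r1+r2)) - 1) = 2430.91 m/s
V2 = sqrt(mu/r2) = 3086.77 m/s
dV2 = V2*(1 - sqrt(2*r1/(r1+r2))) = 1471.01 m/s
Total dV = 3902 m/s

3902 m/s


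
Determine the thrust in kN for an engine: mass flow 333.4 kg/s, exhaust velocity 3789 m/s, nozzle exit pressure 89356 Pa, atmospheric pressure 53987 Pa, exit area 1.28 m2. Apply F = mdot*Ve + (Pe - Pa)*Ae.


F = 333.4 * 3789 + (89356 - 53987) * 1.28 = 1.3085e+06 N = 1308.5 kN

1308.5 kN


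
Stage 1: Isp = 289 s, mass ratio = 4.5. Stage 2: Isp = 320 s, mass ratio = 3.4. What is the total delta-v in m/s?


dV1 = 289 * 9.81 * ln(4.5) = 4264.2 m/s
dV2 = 320 * 9.81 * ln(3.4) = 3841.7 m/s
Total dV = 4264.2 + 3841.7 = 8105.9 m/s ~ 8106 m/s

8106 m/s


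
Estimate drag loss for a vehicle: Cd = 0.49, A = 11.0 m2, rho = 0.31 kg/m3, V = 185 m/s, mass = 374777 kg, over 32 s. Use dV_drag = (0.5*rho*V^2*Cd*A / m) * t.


D = 0.5 * 0.31 * 185^2 * 0.49 * 11.0 = 28593.28 N
a = 28593.28 / 374777 = 0.0763 m/s2
dV = 0.0763 * 32 = 2.4 m/s

2.4 m/s


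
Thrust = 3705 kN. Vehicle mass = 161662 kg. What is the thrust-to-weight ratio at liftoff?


TWR = 3705000 / (161662 * 9.81) = 2.34

2.34


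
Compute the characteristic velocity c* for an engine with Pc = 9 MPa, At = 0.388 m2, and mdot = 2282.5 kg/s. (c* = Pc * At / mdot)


c* = 9e6 * 0.388 / 2282.5 = 1530 m/s

1530 m/s


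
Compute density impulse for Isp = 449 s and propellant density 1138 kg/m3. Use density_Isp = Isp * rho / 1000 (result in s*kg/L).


rho*Isp = 449 * 1138 / 1000 = 511 s*kg/L

511 s*kg/L


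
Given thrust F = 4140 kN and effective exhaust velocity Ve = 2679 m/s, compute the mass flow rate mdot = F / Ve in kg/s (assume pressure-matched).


mdot = F / Ve = 4140000 / 2679 = 1545.4 kg/s

1545.4 kg/s


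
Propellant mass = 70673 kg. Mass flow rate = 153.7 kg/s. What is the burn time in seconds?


tb = 70673 / 153.7 = 459.8 s

459.8 s


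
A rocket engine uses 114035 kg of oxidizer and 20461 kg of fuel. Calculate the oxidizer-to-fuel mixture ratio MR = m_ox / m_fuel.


MR = 114035 / 20461 = 5.57

5.57


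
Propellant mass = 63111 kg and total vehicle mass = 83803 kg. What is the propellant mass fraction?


PMF = 63111 / 83803 = 0.753

0.753


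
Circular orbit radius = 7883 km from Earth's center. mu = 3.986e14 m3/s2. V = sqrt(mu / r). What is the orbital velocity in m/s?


V = sqrt(3.986e14 / 7883000) = 7111 m/s

7111 m/s


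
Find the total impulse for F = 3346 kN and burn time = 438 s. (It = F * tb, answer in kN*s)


It = 3346 * 438 = 1465548 kN*s

1465548 kN*s


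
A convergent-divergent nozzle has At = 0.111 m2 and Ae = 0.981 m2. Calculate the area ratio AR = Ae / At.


AR = 0.981 / 0.111 = 8.8

8.8


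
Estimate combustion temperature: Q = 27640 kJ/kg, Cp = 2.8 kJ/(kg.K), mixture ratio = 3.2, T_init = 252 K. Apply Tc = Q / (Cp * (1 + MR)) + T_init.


Tc = 27640 / (2.8 * (1 + 3.2)) + 252 = 2602 K

2602 K


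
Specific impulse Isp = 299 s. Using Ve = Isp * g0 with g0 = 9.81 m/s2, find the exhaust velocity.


Ve = Isp * g0 = 299 * 9.81 = 2933.2 m/s

2933.2 m/s


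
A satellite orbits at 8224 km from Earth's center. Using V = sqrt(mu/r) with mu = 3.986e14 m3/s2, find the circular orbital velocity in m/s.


V = sqrt(3.986e14 / 8224000) = 6962 m/s

6962 m/s


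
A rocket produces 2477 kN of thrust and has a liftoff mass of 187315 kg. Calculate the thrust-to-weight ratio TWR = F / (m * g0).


TWR = 2477000 / (187315 * 9.81) = 1.35

1.35


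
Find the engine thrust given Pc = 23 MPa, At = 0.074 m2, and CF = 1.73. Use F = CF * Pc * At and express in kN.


F = 1.73 * 23e6 * 0.074 = 2.9445e+06 N = 2944.5 kN

2944.5 kN


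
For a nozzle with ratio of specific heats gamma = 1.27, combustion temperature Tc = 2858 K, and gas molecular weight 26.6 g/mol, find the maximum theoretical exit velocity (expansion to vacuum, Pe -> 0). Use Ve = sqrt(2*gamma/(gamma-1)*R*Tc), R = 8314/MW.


R = 8314 / 26.6 = 312.56 J/(kg.K)
Ve = sqrt(2 * 1.27 / (1.27 - 1) * 312.56 * 2858) = 2899 m/s

2899 m/s


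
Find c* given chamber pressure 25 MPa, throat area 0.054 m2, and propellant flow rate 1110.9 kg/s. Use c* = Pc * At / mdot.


c* = 25e6 * 0.054 / 1110.9 = 1215 m/s

1215 m/s


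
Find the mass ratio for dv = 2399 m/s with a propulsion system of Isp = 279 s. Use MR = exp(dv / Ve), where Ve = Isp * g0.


Ve = 279 * 9.81 = 2736.99 m/s
MR = exp(2399 / 2736.99) = 2.403

2.403


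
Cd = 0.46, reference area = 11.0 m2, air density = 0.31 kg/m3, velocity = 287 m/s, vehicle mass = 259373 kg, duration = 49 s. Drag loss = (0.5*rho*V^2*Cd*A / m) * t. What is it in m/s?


D = 0.5 * 0.31 * 287^2 * 0.46 * 11.0 = 64602.01 N
a = 64602.01 / 259373 = 0.2491 m/s2
dV = 0.2491 * 49 = 12.2 m/s

12.2 m/s


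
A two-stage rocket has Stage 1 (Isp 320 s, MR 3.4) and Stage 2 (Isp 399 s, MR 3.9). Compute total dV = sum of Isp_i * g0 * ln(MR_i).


dV1 = 320 * 9.81 * ln(3.4) = 3841.7 m/s
dV2 = 399 * 9.81 * ln(3.9) = 5327.1 m/s
Total dV = 3841.7 + 5327.1 = 9168.8 m/s ~ 9169 m/s

9169 m/s


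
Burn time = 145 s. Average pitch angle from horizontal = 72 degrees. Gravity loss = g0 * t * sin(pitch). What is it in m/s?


GL = 9.81 * 145 * sin(72 deg) = 1353 m/s

1353 m/s


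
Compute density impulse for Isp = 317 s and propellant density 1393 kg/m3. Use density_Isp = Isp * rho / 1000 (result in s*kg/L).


rho*Isp = 317 * 1393 / 1000 = 442 s*kg/L

442 s*kg/L


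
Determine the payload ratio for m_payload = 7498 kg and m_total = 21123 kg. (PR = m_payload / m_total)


PR = 7498 / 21123 = 0.355

0.355


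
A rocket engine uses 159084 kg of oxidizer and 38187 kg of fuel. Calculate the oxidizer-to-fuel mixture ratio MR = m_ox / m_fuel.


MR = 159084 / 38187 = 4.17

4.17


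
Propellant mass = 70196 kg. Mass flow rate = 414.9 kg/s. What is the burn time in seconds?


tb = 70196 / 414.9 = 169.2 s

169.2 s


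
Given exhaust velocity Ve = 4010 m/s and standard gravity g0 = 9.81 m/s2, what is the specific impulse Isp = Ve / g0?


Isp = Ve / g0 = 4010 / 9.81 = 408.8 s

408.8 s


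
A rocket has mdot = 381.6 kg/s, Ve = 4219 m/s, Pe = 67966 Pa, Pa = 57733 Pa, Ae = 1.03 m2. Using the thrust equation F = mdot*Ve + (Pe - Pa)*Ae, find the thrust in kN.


F = 381.6 * 4219 + (67966 - 57733) * 1.03 = 1.6205e+06 N = 1620.5 kN

1620.5 kN


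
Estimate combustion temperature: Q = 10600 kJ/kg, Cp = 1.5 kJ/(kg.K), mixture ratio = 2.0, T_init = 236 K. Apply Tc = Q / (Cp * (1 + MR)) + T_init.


Tc = 10600 / (1.5 * (1 + 2.0)) + 236 = 2592 K

2592 K


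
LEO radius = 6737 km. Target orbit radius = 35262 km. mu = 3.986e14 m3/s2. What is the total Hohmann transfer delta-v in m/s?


V1 = sqrt(mu/r1) = 7691.93 m/s
dV1 = V1*(sqrt(2*r2/(r1+r2)) - 1) = 2275.53 m/s
V2 = sqrt(mu/r2) = 3362.14 m/s
dV2 = V2*(1 - sqrt(2*r1/(r1+r2))) = 1457.8 m/s
Total dV = 3733 m/s

3733 m/s


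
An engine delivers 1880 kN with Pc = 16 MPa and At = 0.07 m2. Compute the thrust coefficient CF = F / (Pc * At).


CF = 1880000 / (16e6 * 0.07) = 1.68

1.68


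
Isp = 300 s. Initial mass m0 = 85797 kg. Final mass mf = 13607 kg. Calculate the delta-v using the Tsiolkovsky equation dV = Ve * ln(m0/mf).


Ve = 300 * 9.81 = 2943.0 m/s
dV = 2943.0 * ln(85797/13607) = 5419 m/s

5419 m/s


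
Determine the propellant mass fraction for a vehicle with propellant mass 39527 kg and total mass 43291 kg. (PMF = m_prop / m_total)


PMF = 39527 / 43291 = 0.913

0.913


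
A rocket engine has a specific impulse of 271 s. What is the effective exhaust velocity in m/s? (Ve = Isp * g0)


Ve = Isp * g0 = 271 * 9.81 = 2658.5 m/s

2658.5 m/s


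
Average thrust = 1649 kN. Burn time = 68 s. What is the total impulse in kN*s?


It = 1649 * 68 = 112132 kN*s

112132 kN*s


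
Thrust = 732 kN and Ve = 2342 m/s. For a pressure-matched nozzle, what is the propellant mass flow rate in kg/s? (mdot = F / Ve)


mdot = F / Ve = 732000 / 2342 = 312.6 kg/s

312.6 kg/s


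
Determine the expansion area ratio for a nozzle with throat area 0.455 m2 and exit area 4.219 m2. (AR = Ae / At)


AR = 4.219 / 0.455 = 9.3

9.3


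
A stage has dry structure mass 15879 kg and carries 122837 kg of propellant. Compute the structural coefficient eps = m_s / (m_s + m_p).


eps = 15879 / (15879 + 122837) = 0.1145

0.1145


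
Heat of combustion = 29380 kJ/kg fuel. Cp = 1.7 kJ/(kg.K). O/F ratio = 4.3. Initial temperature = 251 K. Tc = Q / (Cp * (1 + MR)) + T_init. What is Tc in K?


Tc = 29380 / (1.7 * (1 + 4.3)) + 251 = 3512 K

3512 K


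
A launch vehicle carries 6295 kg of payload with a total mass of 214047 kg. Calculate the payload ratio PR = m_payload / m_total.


PR = 6295 / 214047 = 0.0294

0.0294


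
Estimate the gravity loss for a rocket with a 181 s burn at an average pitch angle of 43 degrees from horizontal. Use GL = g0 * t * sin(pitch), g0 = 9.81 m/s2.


GL = 9.81 * 181 * sin(43 deg) = 1211 m/s

1211 m/s


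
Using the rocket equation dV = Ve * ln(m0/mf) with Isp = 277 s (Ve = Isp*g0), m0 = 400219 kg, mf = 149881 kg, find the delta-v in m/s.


Ve = 277 * 9.81 = 2717.37 m/s
dV = 2717.37 * ln(400219/149881) = 2669 m/s

2669 m/s


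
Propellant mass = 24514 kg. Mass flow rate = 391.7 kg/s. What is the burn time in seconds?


tb = 24514 / 391.7 = 62.6 s

62.6 s


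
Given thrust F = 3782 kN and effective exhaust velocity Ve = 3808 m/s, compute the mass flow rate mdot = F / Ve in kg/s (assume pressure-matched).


mdot = F / Ve = 3782000 / 3808 = 993.2 kg/s

993.2 kg/s


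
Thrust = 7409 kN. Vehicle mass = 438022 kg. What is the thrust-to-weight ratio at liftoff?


TWR = 7409000 / (438022 * 9.81) = 1.72

1.72


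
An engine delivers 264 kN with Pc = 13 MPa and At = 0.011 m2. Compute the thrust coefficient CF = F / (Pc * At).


CF = 264000 / (13e6 * 0.011) = 1.85

1.85


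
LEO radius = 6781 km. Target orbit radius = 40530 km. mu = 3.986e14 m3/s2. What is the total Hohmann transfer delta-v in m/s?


V1 = sqrt(mu/r1) = 7666.93 m/s
dV1 = V1*(sqrt(2*r2/(r1+r2)) - 1) = 2368.68 m/s
V2 = sqrt(mu/r2) = 3136.03 m/s
dV2 = V2*(1 - sqrt(2*r1/(r1+r2))) = 1456.99 m/s
Total dV = 3826 m/s

3826 m/s


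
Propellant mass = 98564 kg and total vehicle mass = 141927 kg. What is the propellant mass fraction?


PMF = 98564 / 141927 = 0.694

0.694


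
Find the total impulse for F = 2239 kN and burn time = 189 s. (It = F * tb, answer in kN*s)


It = 2239 * 189 = 423171 kN*s

423171 kN*s


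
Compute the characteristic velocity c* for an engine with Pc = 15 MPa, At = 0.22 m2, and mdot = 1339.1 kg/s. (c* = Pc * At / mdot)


c* = 15e6 * 0.22 / 1339.1 = 2464 m/s

2464 m/s


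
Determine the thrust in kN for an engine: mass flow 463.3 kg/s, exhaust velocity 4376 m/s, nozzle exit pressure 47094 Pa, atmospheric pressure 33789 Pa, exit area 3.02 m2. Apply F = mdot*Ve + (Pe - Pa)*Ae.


F = 463.3 * 4376 + (47094 - 33789) * 3.02 = 2.0676e+06 N = 2067.6 kN

2067.6 kN


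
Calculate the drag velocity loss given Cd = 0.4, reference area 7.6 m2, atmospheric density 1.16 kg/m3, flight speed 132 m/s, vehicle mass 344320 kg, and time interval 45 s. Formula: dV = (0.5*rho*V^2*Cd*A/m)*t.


D = 0.5 * 1.16 * 132^2 * 0.4 * 7.6 = 30722.0 N
a = 30722.0 / 344320 = 0.0892 m/s2
dV = 0.0892 * 45 = 4.0 m/s

4.0 m/s


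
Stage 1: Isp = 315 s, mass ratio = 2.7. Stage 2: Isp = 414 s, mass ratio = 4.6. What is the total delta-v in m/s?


dV1 = 315 * 9.81 * ln(2.7) = 3069.3 m/s
dV2 = 414 * 9.81 * ln(4.6) = 6197.8 m/s
Total dV = 3069.3 + 6197.8 = 9267.1 m/s ~ 9267 m/s

9267 m/s


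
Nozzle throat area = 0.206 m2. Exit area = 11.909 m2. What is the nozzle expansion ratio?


AR = 11.909 / 0.206 = 57.8

57.8


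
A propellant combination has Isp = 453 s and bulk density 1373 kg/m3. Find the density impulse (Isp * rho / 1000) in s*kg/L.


rho*Isp = 453 * 1373 / 1000 = 622 s*kg/L

622 s*kg/L


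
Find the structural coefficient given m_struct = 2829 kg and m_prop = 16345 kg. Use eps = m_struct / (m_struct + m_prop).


eps = 2829 / (2829 + 16345) = 0.1475

0.1475


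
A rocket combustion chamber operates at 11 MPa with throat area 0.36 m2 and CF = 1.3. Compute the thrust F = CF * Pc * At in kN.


F = 1.3 * 11e6 * 0.36 = 5.1480e+06 N = 5148.0 kN

5148.0 kN


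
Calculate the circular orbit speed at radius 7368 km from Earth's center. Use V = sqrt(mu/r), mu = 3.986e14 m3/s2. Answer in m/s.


V = sqrt(3.986e14 / 7368000) = 7355 m/s

7355 m/s


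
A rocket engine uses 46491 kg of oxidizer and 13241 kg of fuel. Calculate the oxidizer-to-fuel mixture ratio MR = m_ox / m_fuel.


MR = 46491 / 13241 = 3.51

3.51


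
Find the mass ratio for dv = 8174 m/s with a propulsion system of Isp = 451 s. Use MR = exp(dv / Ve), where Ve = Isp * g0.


Ve = 451 * 9.81 = 4424.31 m/s
MR = exp(8174 / 4424.31) = 6.344

6.344


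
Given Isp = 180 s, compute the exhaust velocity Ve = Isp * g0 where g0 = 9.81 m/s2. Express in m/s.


Ve = Isp * g0 = 180 * 9.81 = 1765.8 m/s

1765.8 m/s


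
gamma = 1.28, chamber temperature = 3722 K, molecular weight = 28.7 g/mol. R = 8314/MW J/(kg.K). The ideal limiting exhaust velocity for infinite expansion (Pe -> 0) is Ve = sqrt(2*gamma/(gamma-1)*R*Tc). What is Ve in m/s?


R = 8314 / 28.7 = 289.69 J/(kg.K)
Ve = sqrt(2 * 1.28 / (1.28 - 1) * 289.69 * 3722) = 3140 m/s

3140 m/s


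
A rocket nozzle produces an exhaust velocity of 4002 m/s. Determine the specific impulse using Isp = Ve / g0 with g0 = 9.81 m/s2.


Isp = Ve / g0 = 4002 / 9.81 = 408.0 s

408.0 s


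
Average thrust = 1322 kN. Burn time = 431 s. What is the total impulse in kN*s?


It = 1322 * 431 = 569782 kN*s

569782 kN*s


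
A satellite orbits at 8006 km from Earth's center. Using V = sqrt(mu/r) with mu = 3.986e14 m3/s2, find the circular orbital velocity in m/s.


V = sqrt(3.986e14 / 8006000) = 7056 m/s

7056 m/s


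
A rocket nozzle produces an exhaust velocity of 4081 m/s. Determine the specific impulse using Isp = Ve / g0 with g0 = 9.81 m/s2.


Isp = Ve / g0 = 4081 / 9.81 = 416.0 s

416.0 s


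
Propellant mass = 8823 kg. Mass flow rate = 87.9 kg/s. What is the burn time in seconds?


tb = 8823 / 87.9 = 100.4 s

100.4 s


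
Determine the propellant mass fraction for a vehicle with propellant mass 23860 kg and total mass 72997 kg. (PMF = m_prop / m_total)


PMF = 23860 / 72997 = 0.327

0.327


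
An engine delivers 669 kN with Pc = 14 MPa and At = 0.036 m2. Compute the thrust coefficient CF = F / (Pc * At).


CF = 669000 / (14e6 * 0.036) = 1.33

1.33


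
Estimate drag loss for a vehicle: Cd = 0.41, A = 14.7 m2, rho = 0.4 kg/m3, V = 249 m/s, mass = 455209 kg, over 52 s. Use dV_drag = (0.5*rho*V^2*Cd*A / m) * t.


D = 0.5 * 0.4 * 249^2 * 0.41 * 14.7 = 74736.01 N
a = 74736.01 / 455209 = 0.1642 m/s2
dV = 0.1642 * 52 = 8.5 m/s

8.5 m/s


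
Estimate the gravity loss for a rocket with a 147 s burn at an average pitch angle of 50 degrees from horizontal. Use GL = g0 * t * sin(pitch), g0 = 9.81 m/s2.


GL = 9.81 * 147 * sin(50 deg) = 1105 m/s

1105 m/s


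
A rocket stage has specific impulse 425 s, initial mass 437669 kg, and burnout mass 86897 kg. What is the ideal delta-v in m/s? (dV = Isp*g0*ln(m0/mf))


Ve = 425 * 9.81 = 4169.25 m/s
dV = 4169.25 * ln(437669/86897) = 6741 m/s

6741 m/s


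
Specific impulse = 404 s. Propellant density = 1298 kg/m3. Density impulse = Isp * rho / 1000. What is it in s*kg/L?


rho*Isp = 404 * 1298 / 1000 = 524 s*kg/L

524 s*kg/L


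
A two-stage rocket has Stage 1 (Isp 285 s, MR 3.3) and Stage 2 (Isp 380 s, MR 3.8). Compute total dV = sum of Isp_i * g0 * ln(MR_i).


dV1 = 285 * 9.81 * ln(3.3) = 3338.0 m/s
dV2 = 380 * 9.81 * ln(3.8) = 4976.6 m/s
Total dV = 3338.0 + 4976.6 = 8314.6 m/s ~ 8315 m/s

8315 m/s


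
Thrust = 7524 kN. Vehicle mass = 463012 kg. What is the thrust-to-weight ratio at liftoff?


TWR = 7524000 / (463012 * 9.81) = 1.66

1.66


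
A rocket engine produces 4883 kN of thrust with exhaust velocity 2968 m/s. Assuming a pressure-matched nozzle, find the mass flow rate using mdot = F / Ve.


mdot = F / Ve = 4883000 / 2968 = 1645.2 kg/s

1645.2 kg/s


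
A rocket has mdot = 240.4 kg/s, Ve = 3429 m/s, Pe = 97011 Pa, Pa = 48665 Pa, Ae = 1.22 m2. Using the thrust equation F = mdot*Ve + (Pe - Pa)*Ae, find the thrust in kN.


F = 240.4 * 3429 + (97011 - 48665) * 1.22 = 883314.0 N = 883.3 kN

883.3 kN


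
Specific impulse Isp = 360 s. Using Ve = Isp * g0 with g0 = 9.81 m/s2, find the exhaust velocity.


Ve = Isp * g0 = 360 * 9.81 = 3531.6 m/s

3531.6 m/s


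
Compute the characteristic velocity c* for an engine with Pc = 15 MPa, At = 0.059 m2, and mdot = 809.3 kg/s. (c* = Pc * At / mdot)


c* = 15e6 * 0.059 / 809.3 = 1094 m/s

1094 m/s


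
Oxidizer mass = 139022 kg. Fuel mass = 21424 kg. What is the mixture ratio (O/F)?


MR = 139022 / 21424 = 6.49

6.49


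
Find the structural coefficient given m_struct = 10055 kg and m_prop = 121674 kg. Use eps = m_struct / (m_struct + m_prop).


eps = 10055 / (10055 + 121674) = 0.0763

0.0763


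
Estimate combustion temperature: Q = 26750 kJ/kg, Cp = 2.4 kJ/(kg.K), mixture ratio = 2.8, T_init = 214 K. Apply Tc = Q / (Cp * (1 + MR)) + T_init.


Tc = 26750 / (2.4 * (1 + 2.8)) + 214 = 3147 K

3147 K


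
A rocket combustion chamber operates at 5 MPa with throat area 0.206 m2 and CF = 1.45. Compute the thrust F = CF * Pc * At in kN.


F = 1.45 * 5e6 * 0.206 = 1.4935e+06 N = 1493.5 kN

1493.5 kN


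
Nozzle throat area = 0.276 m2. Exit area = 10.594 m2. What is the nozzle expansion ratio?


AR = 10.594 / 0.276 = 38.4

38.4


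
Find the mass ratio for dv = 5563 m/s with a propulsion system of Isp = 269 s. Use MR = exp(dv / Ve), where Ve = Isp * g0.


Ve = 269 * 9.81 = 2638.89 m/s
MR = exp(5563 / 2638.89) = 8.232

8.232


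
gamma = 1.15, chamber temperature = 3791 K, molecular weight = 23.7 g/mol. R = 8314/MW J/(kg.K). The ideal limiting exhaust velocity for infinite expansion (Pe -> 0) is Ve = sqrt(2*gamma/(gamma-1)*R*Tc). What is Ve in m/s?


R = 8314 / 23.7 = 350.8 J/(kg.K)
Ve = sqrt(2 * 1.15 / (1.15 - 1) * 350.8 * 3791) = 4516 m/s

4516 m/s


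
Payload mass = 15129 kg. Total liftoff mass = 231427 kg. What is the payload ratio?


PR = 15129 / 231427 = 0.0654

0.0654


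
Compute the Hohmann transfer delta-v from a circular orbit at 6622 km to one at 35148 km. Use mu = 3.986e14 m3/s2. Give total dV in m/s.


V1 = sqrt(mu/r1) = 7758.43 m/s
dV1 = V1*(sqrt(2*r2/(r1+r2)) - 1) = 2306.41 m/s
V2 = sqrt(mu/r2) = 3367.58 m/s
dV2 = V2*(1 - sqrt(2*r1/(r1+r2))) = 1471.33 m/s
Total dV = 3778 m/s

3778 m/s


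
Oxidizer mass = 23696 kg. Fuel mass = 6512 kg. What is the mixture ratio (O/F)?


MR = 23696 / 6512 = 3.64

3.64


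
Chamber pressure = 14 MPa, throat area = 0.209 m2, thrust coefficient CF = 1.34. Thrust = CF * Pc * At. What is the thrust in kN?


F = 1.34 * 14e6 * 0.209 = 3.9208e+06 N = 3920.8 kN

3920.8 kN


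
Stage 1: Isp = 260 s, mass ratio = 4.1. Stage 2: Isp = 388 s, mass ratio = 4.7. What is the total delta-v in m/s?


dV1 = 260 * 9.81 * ln(4.1) = 3598.9 m/s
dV2 = 388 * 9.81 * ln(4.7) = 5890.5 m/s
Total dV = 3598.9 + 5890.5 = 9489.4 m/s ~ 9489 m/s

9489 m/s


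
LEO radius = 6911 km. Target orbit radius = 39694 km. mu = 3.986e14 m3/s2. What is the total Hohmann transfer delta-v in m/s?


V1 = sqrt(mu/r1) = 7594.48 m/s
dV1 = V1*(sqrt(2*r2/(r1+r2)) - 1) = 2317.47 m/s
V2 = sqrt(mu/r2) = 3168.88 m/s
dV2 = V2*(1 - sqrt(2*r1/(r1+r2))) = 1443.14 m/s
Total dV = 3761 m/s

3761 m/s


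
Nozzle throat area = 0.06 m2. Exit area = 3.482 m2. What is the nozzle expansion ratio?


AR = 3.482 / 0.06 = 58.0

58.0


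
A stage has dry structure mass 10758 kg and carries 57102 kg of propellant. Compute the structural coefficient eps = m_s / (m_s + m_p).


eps = 10758 / (10758 + 57102) = 0.1585

0.1585


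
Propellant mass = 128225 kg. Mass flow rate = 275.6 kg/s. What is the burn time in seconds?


tb = 128225 / 275.6 = 465.3 s

465.3 s


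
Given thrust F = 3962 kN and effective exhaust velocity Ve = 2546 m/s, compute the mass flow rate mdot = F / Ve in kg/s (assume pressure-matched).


mdot = F / Ve = 3962000 / 2546 = 1556.2 kg/s

1556.2 kg/s


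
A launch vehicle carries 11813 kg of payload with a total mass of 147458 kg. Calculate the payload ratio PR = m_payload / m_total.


PR = 11813 / 147458 = 0.0801

0.0801


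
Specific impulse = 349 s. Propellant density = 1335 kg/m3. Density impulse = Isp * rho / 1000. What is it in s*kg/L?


rho*Isp = 349 * 1335 / 1000 = 466 s*kg/L

466 s*kg/L


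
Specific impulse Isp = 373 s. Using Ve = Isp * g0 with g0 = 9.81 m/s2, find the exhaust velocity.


Ve = Isp * g0 = 373 * 9.81 = 3659.1 m/s

3659.1 m/s


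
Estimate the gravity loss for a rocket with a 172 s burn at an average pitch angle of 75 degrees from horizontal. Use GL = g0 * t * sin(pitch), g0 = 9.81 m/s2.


GL = 9.81 * 172 * sin(75 deg) = 1630 m/s

1630 m/s


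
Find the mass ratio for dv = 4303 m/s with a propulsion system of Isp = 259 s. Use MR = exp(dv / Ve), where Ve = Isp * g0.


Ve = 259 * 9.81 = 2540.79 m/s
MR = exp(4303 / 2540.79) = 5.439

5.439


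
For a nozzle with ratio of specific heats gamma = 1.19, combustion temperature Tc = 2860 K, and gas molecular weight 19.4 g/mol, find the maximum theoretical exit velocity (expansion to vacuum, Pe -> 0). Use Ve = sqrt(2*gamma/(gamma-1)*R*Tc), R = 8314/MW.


R = 8314 / 19.4 = 428.56 J/(kg.K)
Ve = sqrt(2 * 1.19 / (1.19 - 1) * 428.56 * 2860) = 3918 m/s

3918 m/s


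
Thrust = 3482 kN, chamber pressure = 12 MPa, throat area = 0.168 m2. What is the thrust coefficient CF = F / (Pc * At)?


CF = 3482000 / (12e6 * 0.168) = 1.73

1.73


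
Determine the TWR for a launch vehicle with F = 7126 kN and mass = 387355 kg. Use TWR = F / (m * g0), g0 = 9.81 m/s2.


TWR = 7126000 / (387355 * 9.81) = 1.88

1.88


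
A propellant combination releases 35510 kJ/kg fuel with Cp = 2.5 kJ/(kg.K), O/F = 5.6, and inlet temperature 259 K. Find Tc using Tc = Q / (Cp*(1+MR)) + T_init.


Tc = 35510 / (2.5 * (1 + 5.6)) + 259 = 2411 K

2411 K


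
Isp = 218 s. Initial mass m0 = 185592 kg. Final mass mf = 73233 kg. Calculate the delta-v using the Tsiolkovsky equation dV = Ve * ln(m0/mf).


Ve = 218 * 9.81 = 2138.58 m/s
dV = 2138.58 * ln(185592/73233) = 1989 m/s

1989 m/s


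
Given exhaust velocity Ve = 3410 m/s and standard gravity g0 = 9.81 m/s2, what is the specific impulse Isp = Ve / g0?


Isp = Ve / g0 = 3410 / 9.81 = 347.6 s

347.6 s


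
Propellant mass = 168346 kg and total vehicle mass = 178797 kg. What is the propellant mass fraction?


PMF = 168346 / 178797 = 0.942

0.942


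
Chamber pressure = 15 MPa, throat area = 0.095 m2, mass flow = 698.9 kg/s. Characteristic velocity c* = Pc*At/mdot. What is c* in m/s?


c* = 15e6 * 0.095 / 698.9 = 2039 m/s

2039 m/s


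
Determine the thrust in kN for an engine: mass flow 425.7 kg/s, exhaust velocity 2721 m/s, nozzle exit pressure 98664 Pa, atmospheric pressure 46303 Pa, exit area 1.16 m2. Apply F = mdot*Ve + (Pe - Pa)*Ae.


F = 425.7 * 2721 + (98664 - 46303) * 1.16 = 1.2191e+06 N = 1219.1 kN

1219.1 kN


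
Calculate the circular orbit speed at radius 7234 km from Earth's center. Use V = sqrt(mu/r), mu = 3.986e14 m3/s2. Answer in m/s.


V = sqrt(3.986e14 / 7234000) = 7423 m/s

7423 m/s


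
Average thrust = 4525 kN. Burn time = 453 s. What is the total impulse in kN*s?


It = 4525 * 453 = 2049825 kN*s

2049825 kN*s


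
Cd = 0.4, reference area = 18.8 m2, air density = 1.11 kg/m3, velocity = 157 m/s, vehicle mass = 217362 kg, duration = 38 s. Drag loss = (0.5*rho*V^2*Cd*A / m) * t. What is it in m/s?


D = 0.5 * 1.11 * 157^2 * 0.4 * 18.8 = 102875.07 N
a = 102875.07 / 217362 = 0.4733 m/s2
dV = 0.4733 * 38 = 18.0 m/s

18.0 m/s


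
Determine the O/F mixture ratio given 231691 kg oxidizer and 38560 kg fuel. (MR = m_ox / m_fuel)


MR = 231691 / 38560 = 6.01

6.01


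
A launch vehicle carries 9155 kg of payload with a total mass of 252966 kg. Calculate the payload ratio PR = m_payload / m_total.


PR = 9155 / 252966 = 0.0362

0.0362


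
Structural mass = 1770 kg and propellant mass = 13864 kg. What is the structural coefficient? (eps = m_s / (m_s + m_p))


eps = 1770 / (1770 + 13864) = 0.1132

0.1132


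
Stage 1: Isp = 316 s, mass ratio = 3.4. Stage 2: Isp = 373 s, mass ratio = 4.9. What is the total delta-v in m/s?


dV1 = 316 * 9.81 * ln(3.4) = 3793.7 m/s
dV2 = 373 * 9.81 * ln(4.9) = 5815.2 m/s
Total dV = 3793.7 + 5815.2 = 9608.9 m/s ~ 9609 m/s

9609 m/s


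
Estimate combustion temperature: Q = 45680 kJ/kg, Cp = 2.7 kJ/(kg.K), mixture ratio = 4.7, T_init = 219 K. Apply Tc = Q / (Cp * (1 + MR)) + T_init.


Tc = 45680 / (2.7 * (1 + 4.7)) + 219 = 3187 K

3187 K


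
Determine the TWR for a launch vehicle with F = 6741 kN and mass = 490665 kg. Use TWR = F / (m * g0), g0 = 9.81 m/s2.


TWR = 6741000 / (490665 * 9.81) = 1.4

1.4


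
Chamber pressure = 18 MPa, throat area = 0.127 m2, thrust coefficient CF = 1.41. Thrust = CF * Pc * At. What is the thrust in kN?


F = 1.41 * 18e6 * 0.127 = 3.2233e+06 N = 3223.3 kN

3223.3 kN


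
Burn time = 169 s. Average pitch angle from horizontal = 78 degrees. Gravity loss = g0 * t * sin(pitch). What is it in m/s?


GL = 9.81 * 169 * sin(78 deg) = 1622 m/s

1622 m/s


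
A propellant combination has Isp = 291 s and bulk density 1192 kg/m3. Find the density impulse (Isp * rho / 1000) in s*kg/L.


rho*Isp = 291 * 1192 / 1000 = 347 s*kg/L

347 s*kg/L


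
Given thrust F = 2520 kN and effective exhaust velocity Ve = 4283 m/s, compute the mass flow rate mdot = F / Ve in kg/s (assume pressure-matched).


mdot = F / Ve = 2520000 / 4283 = 588.4 kg/s

588.4 kg/s


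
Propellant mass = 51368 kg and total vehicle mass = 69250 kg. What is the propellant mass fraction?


PMF = 51368 / 69250 = 0.742

0.742


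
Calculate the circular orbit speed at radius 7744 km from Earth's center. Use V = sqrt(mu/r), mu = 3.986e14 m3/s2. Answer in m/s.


V = sqrt(3.986e14 / 7744000) = 7174 m/s

7174 m/s


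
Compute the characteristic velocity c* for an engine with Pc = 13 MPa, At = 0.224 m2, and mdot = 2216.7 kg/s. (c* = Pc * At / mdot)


c* = 13e6 * 0.224 / 2216.7 = 1314 m/s

1314 m/s


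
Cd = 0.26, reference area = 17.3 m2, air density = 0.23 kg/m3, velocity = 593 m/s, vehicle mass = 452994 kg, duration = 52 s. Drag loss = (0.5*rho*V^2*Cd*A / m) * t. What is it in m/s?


D = 0.5 * 0.23 * 593^2 * 0.26 * 17.3 = 181897.48 N
a = 181897.48 / 452994 = 0.4015 m/s2
dV = 0.4015 * 52 = 20.9 m/s

20.9 m/s


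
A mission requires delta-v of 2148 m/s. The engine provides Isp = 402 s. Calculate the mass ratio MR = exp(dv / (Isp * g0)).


Ve = 402 * 9.81 = 3943.62 m/s
MR = exp(2148 / 3943.62) = 1.724

1.724


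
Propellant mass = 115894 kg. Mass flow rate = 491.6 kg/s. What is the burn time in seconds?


tb = 115894 / 491.6 = 235.7 s

235.7 s


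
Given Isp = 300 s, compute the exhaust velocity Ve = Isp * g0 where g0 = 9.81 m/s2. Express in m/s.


Ve = Isp * g0 = 300 * 9.81 = 2943.0 m/s

2943.0 m/s


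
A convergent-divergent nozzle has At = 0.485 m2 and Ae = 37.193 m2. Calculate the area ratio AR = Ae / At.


AR = 37.193 / 0.485 = 76.7

76.7


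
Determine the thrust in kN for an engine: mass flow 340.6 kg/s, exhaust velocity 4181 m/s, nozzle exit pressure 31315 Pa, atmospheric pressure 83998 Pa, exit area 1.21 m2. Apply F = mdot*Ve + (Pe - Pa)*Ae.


F = 340.6 * 4181 + (31315 - 83998) * 1.21 = 1.3603e+06 N = 1360.3 kN

1360.3 kN


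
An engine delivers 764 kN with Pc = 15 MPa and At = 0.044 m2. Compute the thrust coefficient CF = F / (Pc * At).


CF = 764000 / (15e6 * 0.044) = 1.16

1.16


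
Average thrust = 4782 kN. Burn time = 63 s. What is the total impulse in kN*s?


It = 4782 * 63 = 301266 kN*s

301266 kN*s


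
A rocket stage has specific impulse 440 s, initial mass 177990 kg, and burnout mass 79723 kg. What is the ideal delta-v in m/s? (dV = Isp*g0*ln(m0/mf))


Ve = 440 * 9.81 = 4316.4 m/s
dV = 4316.4 * ln(177990/79723) = 3467 m/s

3467 m/s


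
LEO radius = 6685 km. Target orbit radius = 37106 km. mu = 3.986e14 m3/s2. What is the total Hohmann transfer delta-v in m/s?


V1 = sqrt(mu/r1) = 7721.79 m/s
dV1 = V1*(sqrt(2*r2/(r1+r2)) - 1) = 2330.44 m/s
V2 = sqrt(mu/r2) = 3277.53 m/s
dV2 = V2*(1 - sqrt(2*r1/(r1+r2))) = 1466.52 m/s
Total dV = 3797 m/s

3797 m/s


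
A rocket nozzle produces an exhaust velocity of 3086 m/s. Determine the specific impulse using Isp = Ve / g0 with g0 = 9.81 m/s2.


Isp = Ve / g0 = 3086 / 9.81 = 314.6 s

314.6 s


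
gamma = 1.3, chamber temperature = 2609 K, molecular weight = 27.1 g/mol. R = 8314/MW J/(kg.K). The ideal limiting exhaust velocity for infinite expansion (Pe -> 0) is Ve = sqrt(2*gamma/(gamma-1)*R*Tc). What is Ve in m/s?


R = 8314 / 27.1 = 306.79 J/(kg.K)
Ve = sqrt(2 * 1.3 / (1.3 - 1) * 306.79 * 2609) = 2634 m/s

2634 m/s


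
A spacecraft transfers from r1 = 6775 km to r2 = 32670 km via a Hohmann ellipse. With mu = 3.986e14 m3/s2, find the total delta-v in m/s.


V1 = sqrt(mu/r1) = 7670.33 m/s
dV1 = V1*(sqrt(2*r2/(r1+r2)) - 1) = 2201.73 m/s
V2 = sqrt(mu/r2) = 3492.96 m/s
dV2 = V2*(1 - sqrt(2*r1/(r1+r2))) = 1445.73 m/s
Total dV = 3647 m/s

3647 m/s


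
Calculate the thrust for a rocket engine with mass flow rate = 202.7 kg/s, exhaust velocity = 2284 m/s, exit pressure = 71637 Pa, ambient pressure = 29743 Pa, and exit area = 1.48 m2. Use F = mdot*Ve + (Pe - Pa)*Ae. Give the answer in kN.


F = 202.7 * 2284 + (71637 - 29743) * 1.48 = 524970.0 N = 525.0 kN

525.0 kN


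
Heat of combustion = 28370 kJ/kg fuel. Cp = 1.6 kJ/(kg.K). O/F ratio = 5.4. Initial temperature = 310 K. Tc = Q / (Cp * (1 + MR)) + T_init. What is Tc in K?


Tc = 28370 / (1.6 * (1 + 5.4)) + 310 = 3081 K

3081 K


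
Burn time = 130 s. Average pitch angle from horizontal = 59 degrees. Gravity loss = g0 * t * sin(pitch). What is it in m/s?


GL = 9.81 * 130 * sin(59 deg) = 1093 m/s

1093 m/s


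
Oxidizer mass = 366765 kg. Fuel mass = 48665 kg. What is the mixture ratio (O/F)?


MR = 366765 / 48665 = 7.54

7.54


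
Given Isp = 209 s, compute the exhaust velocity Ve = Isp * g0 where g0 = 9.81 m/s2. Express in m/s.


Ve = Isp * g0 = 209 * 9.81 = 2050.3 m/s

2050.3 m/s


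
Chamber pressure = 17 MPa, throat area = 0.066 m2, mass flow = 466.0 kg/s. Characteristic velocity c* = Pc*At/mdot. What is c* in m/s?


c* = 17e6 * 0.066 / 466.0 = 2408 m/s

2408 m/s


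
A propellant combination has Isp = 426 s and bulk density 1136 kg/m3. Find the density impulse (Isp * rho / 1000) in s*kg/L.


rho*Isp = 426 * 1136 / 1000 = 484 s*kg/L

484 s*kg/L


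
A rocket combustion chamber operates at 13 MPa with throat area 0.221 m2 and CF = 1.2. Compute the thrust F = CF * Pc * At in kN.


F = 1.2 * 13e6 * 0.221 = 3.4476e+06 N = 3447.6 kN

3447.6 kN


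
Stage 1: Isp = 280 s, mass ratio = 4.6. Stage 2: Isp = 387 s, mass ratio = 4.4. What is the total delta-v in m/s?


dV1 = 280 * 9.81 * ln(4.6) = 4191.8 m/s
dV2 = 387 * 9.81 * ln(4.4) = 5624.9 m/s
Total dV = 4191.8 + 5624.9 = 9816.7 m/s ~ 9817 m/s

9817 m/s


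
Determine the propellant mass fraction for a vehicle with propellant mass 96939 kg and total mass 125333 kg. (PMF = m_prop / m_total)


PMF = 96939 / 125333 = 0.773

0.773


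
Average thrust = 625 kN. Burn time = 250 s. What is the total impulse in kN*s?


It = 625 * 250 = 156250 kN*s

156250 kN*s


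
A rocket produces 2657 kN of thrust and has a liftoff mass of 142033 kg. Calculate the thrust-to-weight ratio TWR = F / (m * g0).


TWR = 2657000 / (142033 * 9.81) = 1.91

1.91


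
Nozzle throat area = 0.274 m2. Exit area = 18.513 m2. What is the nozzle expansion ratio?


AR = 18.513 / 0.274 = 67.6

67.6


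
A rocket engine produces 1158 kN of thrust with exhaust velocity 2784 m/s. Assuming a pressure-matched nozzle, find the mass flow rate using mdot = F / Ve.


mdot = F / Ve = 1158000 / 2784 = 415.9 kg/s

415.9 kg/s
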